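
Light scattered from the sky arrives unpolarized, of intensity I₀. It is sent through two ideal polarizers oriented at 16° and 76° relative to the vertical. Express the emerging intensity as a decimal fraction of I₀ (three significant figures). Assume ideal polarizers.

≈ 0.125 I₀

Unpolarized light through the first polarizer → I₁ = ½ I₀, now polarized at 16°.
I₂ = I₁ cos²(76° − 16°) = 0.5 I₀ · cos²(60°) = 0.125 I₀.
Transmitted fraction = 0.125.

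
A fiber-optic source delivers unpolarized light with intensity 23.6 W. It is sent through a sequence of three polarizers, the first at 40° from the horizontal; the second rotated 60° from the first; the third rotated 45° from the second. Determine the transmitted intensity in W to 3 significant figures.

Unpolarized light through the first polarizer → I₁ = 23.6 W/2 = 11.8 W, polarized at 40°.
I₂ = I₁ · cos²(60°) = 11.8 · 0.25 = 2.95 W.
I₃ = I₂ · cos²(45°) = 2.95 · 0.5 = 1.475 W.

I ≈ 1.48 W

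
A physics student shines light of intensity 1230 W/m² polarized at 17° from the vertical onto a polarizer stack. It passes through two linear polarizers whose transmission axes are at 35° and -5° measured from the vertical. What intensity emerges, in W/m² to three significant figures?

I₁ = 1230 W/m² · cos²(18°) = 1113 W/m².
I₂ = I₁ · cos²(40°) = 1113 · 0.5868 = 652.9 W/m².

I ≈ 653 W/m²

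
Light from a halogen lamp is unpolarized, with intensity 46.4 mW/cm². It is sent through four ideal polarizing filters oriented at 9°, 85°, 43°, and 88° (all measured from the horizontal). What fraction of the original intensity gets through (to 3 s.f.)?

Unpolarized light through the first polarizer → I₁ = 46.4 mW/cm²/2 = 23.2 mW/cm², polarized at 9°.
I₂ = I₁ · cos²(76°) = 23.2 · 0.05853 = 1.358 mW/cm².
I₃ = I₂ · cos²(42°) = 1.358 · 0.5523 = 0.7499 mW/cm².
I₄ = I₃ · cos²(45°) = 0.7499 · 0.5 = 0.3749 mW/cm².
Transmitted fraction = 0.00808.

I/I₀ ≈ 0.00808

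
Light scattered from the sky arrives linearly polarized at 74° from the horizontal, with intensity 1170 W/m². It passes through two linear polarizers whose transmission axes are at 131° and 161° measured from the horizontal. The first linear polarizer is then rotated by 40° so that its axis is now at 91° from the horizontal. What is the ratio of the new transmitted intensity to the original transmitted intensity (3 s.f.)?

Before rotation:
By Malus's law, I₁ = I₀ cos²(131° − 74°) = I₀ cos²(57°) = 0.2966 I₀.
I₂ = I₁ cos²(161° − 131°) = 0.2966 I₀ · cos²(30°) = 0.2225 I₀.
After rotation:
I₁ = I₀ cos²(91° − 74°) = I₀ cos²(17°) = 0.9145 I₀.
I₂ = I₁ cos²(161° − 91°) = 0.9145 I₀ · cos²(70°) = 0.107 I₀.
Ratio = 0.107 / 0.2225 = 0.4809.

I_new/I_old ≈ 0.481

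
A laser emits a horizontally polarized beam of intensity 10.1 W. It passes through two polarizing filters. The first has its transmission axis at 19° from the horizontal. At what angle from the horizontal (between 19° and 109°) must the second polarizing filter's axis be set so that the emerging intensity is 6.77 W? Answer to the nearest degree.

I₁ = I₀ cos²(19° − 0°) = I₀ cos²(19°) = 0.894 I₀.
Target fraction: 6.77 / 10.1 W = 0.6703 of I₀.
Need I₂/I₀ = 0.6703, so cos²(θ − 19°) = 0.6703 / 0.894 = 0.7498.
θ − 19° = arccos(√0.7498) = 30.0°, giving θ ≈ 19 + 30.0 = 49.0°.

θ ≈ 49°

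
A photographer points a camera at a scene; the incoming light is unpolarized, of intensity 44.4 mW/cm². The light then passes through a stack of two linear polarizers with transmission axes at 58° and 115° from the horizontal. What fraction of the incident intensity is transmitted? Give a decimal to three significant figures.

Unpolarized light through the first polarizer → I₁ = 44.4 mW/cm²/2 = 22.2 mW/cm², polarized at 58°.
I₂ = I₁ · cos²(57°) = 22.2 · 0.2966 = 6.585 mW/cm².
Transmitted fraction = 0.1483.

I/I₀ ≈ 0.148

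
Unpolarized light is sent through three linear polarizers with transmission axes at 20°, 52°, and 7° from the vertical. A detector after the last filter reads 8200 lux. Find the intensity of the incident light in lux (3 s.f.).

I₀ ≈ 4.56e4 lux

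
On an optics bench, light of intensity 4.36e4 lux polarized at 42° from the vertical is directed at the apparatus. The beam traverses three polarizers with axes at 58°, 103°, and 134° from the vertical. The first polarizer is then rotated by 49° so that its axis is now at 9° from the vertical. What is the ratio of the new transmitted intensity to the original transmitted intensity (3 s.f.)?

I_new/I_old ≈ 0.00741

Before rotation:
I₁ = I₀ cos²(58° − 42°) = I₀ cos²(16°) = 0.924 I₀.
I₂ = I₁ cos²(103° − 58°) = 0.924 I₀ · cos²(45°) = 0.462 I₀.
I₃ = I₂ cos²(134° − 103°) = 0.462 I₀ · cos²(31°) = 0.3395 I₀.
After rotation:
I₁ = I₀ cos²(9° − 42°) = I₀ cos²(33°) = 0.7034 I₀.
Angle between axes 1 and 2: 86°. I₂ = 0.7034 I₀ · cos²(86°) = 0.003423 I₀.
I₃ = I₂ cos²(134° − 103°) = 0.003423 I₀ · cos²(31°) = 0.002515 I₀.
Ratio = 0.002515 / 0.3395 = 0.007408.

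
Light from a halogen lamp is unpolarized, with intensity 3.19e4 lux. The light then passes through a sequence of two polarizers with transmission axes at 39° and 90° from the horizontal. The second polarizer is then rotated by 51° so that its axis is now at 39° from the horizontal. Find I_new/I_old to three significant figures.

Before rotation:
Unpolarized light through the first polarizer → I₁ = ½ I₀, now polarized at 39°.
I₂ = I₁ cos²(90° − 39°) = 0.5 I₀ · cos²(51°) = 0.198 I₀.
After rotation:
Unpolarized light through the first polarizer → I₁ = ½ I₀, now polarized at 39°.
I₂ = I₁ cos²(39° − 39°) = 0.5 I₀ · cos²(0°) = 0.5 I₀.
Ratio = 0.5 / 0.198 = 2.525.

I_new/I_old ≈ 2.52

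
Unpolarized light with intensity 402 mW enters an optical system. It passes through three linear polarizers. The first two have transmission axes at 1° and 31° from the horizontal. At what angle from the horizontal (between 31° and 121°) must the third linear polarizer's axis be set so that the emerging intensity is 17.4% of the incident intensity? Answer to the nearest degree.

Unpolarized light through the first polarizer → I₁ = ½ I₀, now polarized at 1°.
I₂ = I₁ cos²(31° − 1°) = 0.5 I₀ · cos²(30°) = 0.375 I₀.
Need I₃/I₀ = 0.174, so cos²(θ − 31°) = 0.174 / 0.375 = 0.464.
θ − 31° = arccos(√0.464) = 47.1°, giving θ ≈ 31 + 47.1 = 78.1°.

θ ≈ 78°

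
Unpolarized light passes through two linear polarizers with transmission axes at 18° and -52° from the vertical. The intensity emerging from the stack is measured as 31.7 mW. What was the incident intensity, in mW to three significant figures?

I₀ ≈ 542 mW

Unpolarized light through the first polarizer → I₁ = ½ I₀, now polarized at 18°.
I₂ = I₁ cos²(-52° − 18°) = 0.5 I₀ · cos²(70°) = 0.05849 I₀.
So 31.7 mW = 0.05849 I₀, giving I₀ = 31.7/0.05849 = 542 mW.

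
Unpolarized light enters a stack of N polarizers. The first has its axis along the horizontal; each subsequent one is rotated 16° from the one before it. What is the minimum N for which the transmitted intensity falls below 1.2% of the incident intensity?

First polarizer halves the unpolarized light: factor 1/2.
Each further stage multiplies by cos²(16°) = 0.924.
After N polarizers: T = 0.5·0.924^(N−1). Require T < 0.012 ⇒ N−1 > ln(0.012/0.5)/ln(0.924) = 47.20, so N−1 ≥ 48 and N = 49.
Check: N=49 gives T = 0.01127 < 0.012; N=48 gives T = 0.01219.

N = 49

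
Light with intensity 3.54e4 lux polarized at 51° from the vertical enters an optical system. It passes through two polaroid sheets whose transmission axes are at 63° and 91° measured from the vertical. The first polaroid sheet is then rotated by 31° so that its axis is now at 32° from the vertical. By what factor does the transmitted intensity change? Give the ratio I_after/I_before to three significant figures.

Before rotation:
By Malus's law, I₁ = I₀ cos²(63° − 51°) = I₀ cos²(12°) = 0.9568 I₀.
I₂ = I₁ cos²(91° − 63°) = 0.9568 I₀ · cos²(28°) = 0.7459 I₀.
After rotation:
I₁ = I₀ cos²(32° − 51°) = I₀ cos²(19°) = 0.894 I₀.
I₂ = I₁ cos²(91° − 32°) = 0.894 I₀ · cos²(59°) = 0.2371 I₀.
Ratio = 0.2371 / 0.7459 = 0.3179.

I_new/I_old ≈ 0.318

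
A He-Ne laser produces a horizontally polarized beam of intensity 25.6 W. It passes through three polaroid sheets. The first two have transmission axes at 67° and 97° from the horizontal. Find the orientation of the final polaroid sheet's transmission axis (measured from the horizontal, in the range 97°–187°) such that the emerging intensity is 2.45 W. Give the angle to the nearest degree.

I₁ = I₀ cos²(67° − 0°) = I₀ cos²(67°) = 0.1527 I₀.
I₂ = I₁ cos²(97° − 67°) = 0.1527 I₀ · cos²(30°) = 0.1145 I₀.
Target fraction: 2.45 / 25.6 W = 0.0957 of I₀.
Need I₃/I₀ = 0.0957, so cos²(θ − 97°) = 0.0957 / 0.1145 = 0.8358.
θ − 97° = arccos(√0.8358) = 23.9°, giving θ ≈ 97 + 23.9 = 120.9°.

θ ≈ 121°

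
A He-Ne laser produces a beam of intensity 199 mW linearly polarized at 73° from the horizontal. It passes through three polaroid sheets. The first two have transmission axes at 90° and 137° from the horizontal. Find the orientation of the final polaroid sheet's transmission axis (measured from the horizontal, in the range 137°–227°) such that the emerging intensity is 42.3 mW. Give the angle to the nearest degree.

By Malus's law, I₁ = I₀ cos²(90° − 73°) = I₀ cos²(17°) = 0.9145 I₀.
I₂ = I₁ cos²(137° − 90°) = 0.9145 I₀ · cos²(47°) = 0.4254 I₀.
Target fraction: 42.3 / 199 mW = 0.2126 of I₀.
Need I₃/I₀ = 0.2126, so cos²(θ − 137°) = 0.2126 / 0.4254 = 0.4997.
θ − 137° = arccos(√0.4997) = 45.0°, giving θ ≈ 137 + 45.0 = 182.0°.

θ ≈ 182°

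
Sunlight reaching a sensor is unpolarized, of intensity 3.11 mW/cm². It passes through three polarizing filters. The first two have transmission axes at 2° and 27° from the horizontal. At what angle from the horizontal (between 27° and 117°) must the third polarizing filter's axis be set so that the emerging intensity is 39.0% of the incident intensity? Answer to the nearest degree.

θ ≈ 40°

Unpolarized light through the first polarizer → I₁ = ½ I₀, now polarized at 2°.
I₂ = I₁ cos²(27° − 2°) = 0.5 I₀ · cos²(25°) = 0.4107 I₀.
Need I₃/I₀ = 0.39, so cos²(θ − 27°) = 0.39 / 0.4107 = 0.9496.
θ − 27° = arccos(√0.9496) = 13.0°, giving θ ≈ 27 + 13.0 = 40.0°.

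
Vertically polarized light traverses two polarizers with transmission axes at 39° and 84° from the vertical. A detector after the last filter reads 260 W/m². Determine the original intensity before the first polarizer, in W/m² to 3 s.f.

I₀ ≈ 861 W/m²

By Malus's law, I₁ = I₀ cos²(39° − 0°) = I₀ cos²(39°) = 0.604 I₀.
I₂ = I₁ cos²(84° − 39°) = 0.604 I₀ · cos²(45°) = 0.302 I₀.
So 260 W/m² = 0.302 I₀, giving I₀ = 260/0.302 = 861 W/m².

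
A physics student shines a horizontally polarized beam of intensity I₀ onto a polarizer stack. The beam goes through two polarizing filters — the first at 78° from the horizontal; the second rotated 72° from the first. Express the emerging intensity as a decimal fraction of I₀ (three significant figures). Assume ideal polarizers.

By Malus's law, I₁ = I₀ cos²(78° − 0°) = I₀ cos²(78°) = 0.04323 I₀.
I₂ = I₁ cos²(72°) = 0.04323 · 0.09549 I₀ = 0.004128 I₀.
Transmitted fraction = 0.004128.

≈ 0.00413 I₀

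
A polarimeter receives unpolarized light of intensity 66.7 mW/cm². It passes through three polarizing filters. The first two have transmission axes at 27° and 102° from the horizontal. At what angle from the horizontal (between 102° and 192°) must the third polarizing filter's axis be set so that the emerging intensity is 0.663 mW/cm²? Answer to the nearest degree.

Unpolarized light through the first polarizer → I₁ = ½ I₀, now polarized at 27°.
I₂ = I₁ cos²(102° − 27°) = 0.5 I₀ · cos²(75°) = 0.03349 I₀.
Target fraction: 0.663 / 66.7 mW/cm² = 0.00994 of I₀.
Need I₃/I₀ = 0.00994, so cos²(θ − 102°) = 0.00994 / 0.03349 = 0.2968.
θ − 102° = arccos(√0.2968) = 57.0°, giving θ ≈ 102 + 57.0 = 159.0°.

θ ≈ 159°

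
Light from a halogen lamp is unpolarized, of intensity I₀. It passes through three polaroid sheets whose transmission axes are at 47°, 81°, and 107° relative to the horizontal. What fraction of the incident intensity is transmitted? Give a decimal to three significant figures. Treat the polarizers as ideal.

Unpolarized light through the first polarizer → I₁ = ½ I₀, now polarized at 47°.
I₂ = I₁ cos²(81° − 47°) = 0.5 I₀ · cos²(34°) = 0.3437 I₀.
I₃ = I₂ cos²(107° − 81°) = 0.3437 I₀ · cos²(26°) = 0.2776 I₀.
Transmitted fraction = 0.2776.

≈ 0.278 I₀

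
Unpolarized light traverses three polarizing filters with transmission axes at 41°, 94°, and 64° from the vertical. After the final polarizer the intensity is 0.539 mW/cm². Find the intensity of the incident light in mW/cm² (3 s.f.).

Unpolarized light through the first polarizer → I₁ = ½ I₀, now polarized at 41°.
I₂ = I₁ cos²(94° − 41°) = 0.5 I₀ · cos²(53°) = 0.1811 I₀.
I₃ = I₂ cos²(64° − 94°) = 0.1811 I₀ · cos²(30°) = 0.1358 I₀.
So 0.539 mW/cm² = 0.1358 I₀, giving I₀ = 0.539/0.1358 = 3.969 mW/cm².

I₀ ≈ 3.97 mW/cm²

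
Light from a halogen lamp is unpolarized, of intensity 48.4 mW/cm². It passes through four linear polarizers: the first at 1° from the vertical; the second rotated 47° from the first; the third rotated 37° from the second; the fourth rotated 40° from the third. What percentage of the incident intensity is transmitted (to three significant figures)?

Unpolarized light through the first polarizer → I₁ = 48.4 mW/cm²/2 = 24.2 mW/cm², polarized at 1°.
I₂ = I₁ · cos²(47°) = 24.2 · 0.4651 = 11.26 mW/cm².
I₃ = I₂ · cos²(37°) = 11.26 · 0.6378 = 7.179 mW/cm².
I₄ = I₃ · cos²(40°) = 7.179 · 0.5868 = 4.213 mW/cm².
That is 8.704% of the incident intensity.

≈ 8.70%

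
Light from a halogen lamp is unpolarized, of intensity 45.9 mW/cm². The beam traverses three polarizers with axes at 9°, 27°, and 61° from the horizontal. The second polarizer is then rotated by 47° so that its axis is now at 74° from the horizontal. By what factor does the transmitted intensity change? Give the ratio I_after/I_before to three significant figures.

I_new/I_old ≈ 0.273

Before rotation:
Unpolarized light through the first polarizer → I₁ = ½ I₀, now polarized at 9°.
I₂ = I₁ cos²(27° − 9°) = 0.5 I₀ · cos²(18°) = 0.4523 I₀.
I₃ = I₂ cos²(61° − 27°) = 0.4523 I₀ · cos²(34°) = 0.3108 I₀.
After rotation:
Unpolarized light through the first polarizer → I₁ = ½ I₀, now polarized at 9°.
I₂ = I₁ cos²(74° − 9°) = 0.5 I₀ · cos²(65°) = 0.0893 I₀.
I₃ = I₂ cos²(61° − 74°) = 0.0893 I₀ · cos²(13°) = 0.08478 I₀.
Ratio = 0.08478 / 0.3108 = 0.2728.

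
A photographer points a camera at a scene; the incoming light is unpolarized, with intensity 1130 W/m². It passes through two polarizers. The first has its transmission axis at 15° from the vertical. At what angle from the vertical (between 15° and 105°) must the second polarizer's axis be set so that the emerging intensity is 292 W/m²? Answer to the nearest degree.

θ ≈ 59°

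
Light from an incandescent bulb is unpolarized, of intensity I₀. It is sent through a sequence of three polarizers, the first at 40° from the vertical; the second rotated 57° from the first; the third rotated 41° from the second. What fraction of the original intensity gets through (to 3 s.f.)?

Unpolarized light through the first polarizer → I₁ = ½ I₀, now polarized at 40°.
I₂ = I₁ cos²(57°) = 0.5 · 0.2966 I₀ = 0.1483 I₀.
I₃ = I₂ cos²(41°) = 0.1483 · 0.5696 I₀ = 0.08448 I₀.
Transmitted fraction = 0.08448.

≈ 0.0845 I₀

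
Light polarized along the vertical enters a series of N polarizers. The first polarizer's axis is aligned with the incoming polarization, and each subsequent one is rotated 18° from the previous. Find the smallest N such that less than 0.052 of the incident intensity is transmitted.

First polarizer is aligned with the polarization: full transmission.
Each further stage multiplies by cos²(18°) = 0.9045.
After N polarizers: T = 0.9045^(N−1). Require T < 0.052 ⇒ N−1 > ln(0.052)/ln(0.9045) = 29.46, so N−1 ≥ 30 and N = 31.
Check: N=31 gives T = 0.04925 < 0.052; N=30 gives T = 0.05445.

N = 31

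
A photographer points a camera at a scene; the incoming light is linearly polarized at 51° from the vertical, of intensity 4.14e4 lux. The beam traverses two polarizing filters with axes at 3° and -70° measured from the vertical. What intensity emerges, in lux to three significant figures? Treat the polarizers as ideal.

By Malus's law, I₁ = 4.14e4 lux · cos²(48°) = 1.854e+04 lux.
I₂ = I₁ · cos²(73°) = 1.854e+04 · 0.08548 = 1585 lux.

I ≈ 1580 lux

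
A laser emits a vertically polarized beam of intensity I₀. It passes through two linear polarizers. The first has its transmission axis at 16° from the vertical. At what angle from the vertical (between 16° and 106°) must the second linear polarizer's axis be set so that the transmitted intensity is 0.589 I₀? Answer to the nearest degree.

I₁ = I₀ cos²(16° − 0°) = I₀ cos²(16°) = 0.924 I₀.
Need I₂/I₀ = 0.589, so cos²(θ − 16°) = 0.589 / 0.924 = 0.6374.
θ − 16° = arccos(√0.6374) = 37.0°, giving θ ≈ 16 + 37.0 = 53.0°.

θ ≈ 53°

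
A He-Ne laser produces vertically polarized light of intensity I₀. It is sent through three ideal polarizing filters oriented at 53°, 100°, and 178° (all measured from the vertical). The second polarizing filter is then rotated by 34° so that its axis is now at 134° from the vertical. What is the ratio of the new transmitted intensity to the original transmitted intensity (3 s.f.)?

I_new/I_old ≈ 0.630

Before rotation:
By Malus's law, I₁ = I₀ cos²(53° − 0°) = I₀ cos²(53°) = 0.3622 I₀.
I₂ = I₁ cos²(100° − 53°) = 0.3622 I₀ · cos²(47°) = 0.1685 I₀.
I₃ = I₂ cos²(178° − 100°) = 0.1685 I₀ · cos²(78°) = 0.007282 I₀.
After rotation:
I₁ = I₀ cos²(53° − 0°) = I₀ cos²(53°) = 0.3622 I₀.
I₂ = I₁ cos²(134° − 53°) = 0.3622 I₀ · cos²(81°) = 0.008863 I₀.
I₃ = I₂ cos²(178° − 134°) = 0.008863 I₀ · cos²(44°) = 0.004586 I₀.
Ratio = 0.004586 / 0.007282 = 0.6298.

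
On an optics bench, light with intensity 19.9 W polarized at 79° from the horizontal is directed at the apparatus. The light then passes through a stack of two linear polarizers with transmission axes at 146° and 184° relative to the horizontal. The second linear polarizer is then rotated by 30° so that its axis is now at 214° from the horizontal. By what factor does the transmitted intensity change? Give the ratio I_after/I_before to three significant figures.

I_new/I_old ≈ 0.226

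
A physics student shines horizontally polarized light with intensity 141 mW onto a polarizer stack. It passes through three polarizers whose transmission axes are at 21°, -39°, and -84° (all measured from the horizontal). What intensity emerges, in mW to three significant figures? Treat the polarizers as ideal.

I ≈ 15.4 mW

By Malus's law, I₁ = 141 mW · cos²(21°) = 122.9 mW.
I₂ = I₁ · cos²(60°) = 122.9 · 0.25 = 30.72 mW.
I₃ = I₂ · cos²(45°) = 30.72 · 0.5 = 15.36 mW.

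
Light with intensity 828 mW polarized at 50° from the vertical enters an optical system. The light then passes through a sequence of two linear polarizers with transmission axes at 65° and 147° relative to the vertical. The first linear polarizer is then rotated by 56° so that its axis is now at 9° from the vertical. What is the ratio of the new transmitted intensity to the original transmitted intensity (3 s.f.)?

I_new/I_old ≈ 17.4

Before rotation:
I₁ = I₀ cos²(65° − 50°) = I₀ cos²(15°) = 0.933 I₀.
I₂ = I₁ cos²(147° − 65°) = 0.933 I₀ · cos²(82°) = 0.01807 I₀.
After rotation:
I₁ = I₀ cos²(9° − 50°) = I₀ cos²(41°) = 0.5696 I₀.
Angle between axes 1 and 2: 42°. I₂ = 0.5696 I₀ · cos²(42°) = 0.3146 I₀.
Ratio = 0.3146 / 0.01807 = 17.41.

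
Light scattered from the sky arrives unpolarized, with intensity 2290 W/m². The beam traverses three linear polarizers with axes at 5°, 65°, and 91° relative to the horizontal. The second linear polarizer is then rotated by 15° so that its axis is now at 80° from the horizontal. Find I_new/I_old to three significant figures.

Before rotation:
Unpolarized light through the first polarizer → I₁ = ½ I₀, now polarized at 5°.
I₂ = I₁ cos²(65° − 5°) = 0.5 I₀ · cos²(60°) = 0.125 I₀.
I₃ = I₂ cos²(91° − 65°) = 0.125 I₀ · cos²(26°) = 0.101 I₀.
After rotation:
Unpolarized light through the first polarizer → I₁ = ½ I₀, now polarized at 5°.
I₂ = I₁ cos²(80° − 5°) = 0.5 I₀ · cos²(75°) = 0.03349 I₀.
I₃ = I₂ cos²(91° − 80°) = 0.03349 I₀ · cos²(11°) = 0.03227 I₀.
Ratio = 0.03227 / 0.101 = 0.3196.

I_new/I_old ≈ 0.320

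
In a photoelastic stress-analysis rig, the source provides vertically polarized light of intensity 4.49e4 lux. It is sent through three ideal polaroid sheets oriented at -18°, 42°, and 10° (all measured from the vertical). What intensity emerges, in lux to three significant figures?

I₁ = 4.49e4 lux · cos²(18°) = 4.061e+04 lux.
I₂ = I₁ · cos²(60°) = 4.061e+04 · 0.25 = 1.015e+04 lux.
I₃ = I₂ · cos²(32°) = 1.015e+04 · 0.7192 = 7302 lux.

I ≈ 7300 lux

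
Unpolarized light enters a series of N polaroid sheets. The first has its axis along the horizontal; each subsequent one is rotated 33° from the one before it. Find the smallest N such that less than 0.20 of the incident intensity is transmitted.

First polarizer halves the unpolarized light: factor 1/2.
Each further stage multiplies by cos²(33°) = 0.7034.
After N polarizers: T = 0.5·0.7034^(N−1). Require T < 0.20 ⇒ N−1 > ln(0.20/0.5)/ln(0.7034) = 2.60, so N−1 ≥ 3 and N = 4.
Check: N=4 gives T = 0.174 < 0.20; N=3 gives T = 0.2474.

N = 4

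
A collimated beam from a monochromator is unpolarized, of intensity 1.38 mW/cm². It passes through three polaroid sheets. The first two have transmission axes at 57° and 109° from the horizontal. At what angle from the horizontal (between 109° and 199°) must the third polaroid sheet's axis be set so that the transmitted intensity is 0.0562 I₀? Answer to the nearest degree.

θ ≈ 166°

Unpolarized light through the first polarizer → I₁ = ½ I₀, now polarized at 57°.
I₂ = I₁ cos²(109° − 57°) = 0.5 I₀ · cos²(52°) = 0.1895 I₀.
Need I₃/I₀ = 0.0562, so cos²(θ − 109°) = 0.0562 / 0.1895 = 0.2965.
θ − 109° = arccos(√0.2965) = 57.0°, giving θ ≈ 109 + 57.0 = 166.0°.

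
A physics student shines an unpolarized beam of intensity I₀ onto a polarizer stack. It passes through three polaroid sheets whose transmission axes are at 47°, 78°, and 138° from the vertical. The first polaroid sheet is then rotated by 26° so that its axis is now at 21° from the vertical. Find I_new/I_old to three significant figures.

I_new/I_old ≈ 0.404

Before rotation:
Unpolarized light through the first polarizer → I₁ = ½ I₀, now polarized at 47°.
I₂ = I₁ cos²(78° − 47°) = 0.5 I₀ · cos²(31°) = 0.3674 I₀.
I₃ = I₂ cos²(138° − 78°) = 0.3674 I₀ · cos²(60°) = 0.09184 I₀.
After rotation:
Unpolarized light through the first polarizer → I₁ = ½ I₀, now polarized at 21°.
I₂ = I₁ cos²(78° − 21°) = 0.5 I₀ · cos²(57°) = 0.1483 I₀.
I₃ = I₂ cos²(138° − 78°) = 0.1483 I₀ · cos²(60°) = 0.03708 I₀.
Ratio = 0.03708 / 0.09184 = 0.4037.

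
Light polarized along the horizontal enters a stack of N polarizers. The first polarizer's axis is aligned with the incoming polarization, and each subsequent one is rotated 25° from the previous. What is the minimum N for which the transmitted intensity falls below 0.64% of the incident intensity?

First polarizer is aligned with the polarization: full transmission.
Each further stage multiplies by cos²(25°) = 0.8214.
After N polarizers: T = 0.8214^(N−1). Require T < 0.0064 ⇒ N−1 > ln(0.0064)/ln(0.8214) = 25.67, so N−1 ≥ 26 and N = 27.
Check: N=27 gives T = 0.006003 < 0.0064; N=26 gives T = 0.007308.

N = 27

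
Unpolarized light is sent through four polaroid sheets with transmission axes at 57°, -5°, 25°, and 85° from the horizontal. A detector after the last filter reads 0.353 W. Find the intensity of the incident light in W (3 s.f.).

Unpolarized light through the first polarizer → I₁ = ½ I₀, now polarized at 57°.
I₂ = I₁ cos²(-5° − 57°) = 0.5 I₀ · cos²(62°) = 0.1102 I₀.
I₃ = I₂ cos²(25° + 5°) = 0.1102 I₀ · cos²(30°) = 0.08265 I₀.
I₄ = I₃ cos²(85° − 25°) = 0.08265 I₀ · cos²(60°) = 0.02066 I₀.
So 0.353 W = 0.02066 I₀, giving I₀ = 0.353/0.02066 = 17.08 W.

I₀ ≈ 17.1 W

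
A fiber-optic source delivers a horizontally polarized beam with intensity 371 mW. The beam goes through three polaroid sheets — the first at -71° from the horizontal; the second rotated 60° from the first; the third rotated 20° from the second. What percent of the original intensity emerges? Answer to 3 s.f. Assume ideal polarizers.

I₁ = 371 mW · cos²(71°) = 39.32 mW.
I₂ = I₁ · cos²(60°) = 39.32 · 0.25 = 9.831 mW.
I₃ = I₂ · cos²(20°) = 9.831 · 0.883 = 8.681 mW.
That is 2.34% of the incident intensity.

≈ 2.34%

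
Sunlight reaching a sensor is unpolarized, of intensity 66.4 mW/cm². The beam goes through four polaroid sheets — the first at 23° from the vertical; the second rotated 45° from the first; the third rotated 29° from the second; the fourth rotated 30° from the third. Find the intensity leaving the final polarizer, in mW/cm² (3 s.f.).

Unpolarized light through the first polarizer → I₁ = 66.4 mW/cm²/2 = 33.2 mW/cm², polarized at 23°.
I₂ = I₁ · cos²(45°) = 33.2 · 0.5 = 16.6 mW/cm².
I₃ = I₂ · cos²(29°) = 16.6 · 0.765 = 12.7 mW/cm².
I₄ = I₃ · cos²(30°) = 12.7 · 0.75 = 9.524 mW/cm².

I ≈ 9.52 mW/cm²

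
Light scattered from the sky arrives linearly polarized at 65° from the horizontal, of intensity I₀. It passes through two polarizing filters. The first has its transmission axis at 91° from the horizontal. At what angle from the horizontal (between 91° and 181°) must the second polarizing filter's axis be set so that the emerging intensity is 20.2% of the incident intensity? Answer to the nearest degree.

θ ≈ 151°

I₁ = I₀ cos²(91° − 65°) = I₀ cos²(26°) = 0.8078 I₀.
Need I₂/I₀ = 0.202, so cos²(θ − 91°) = 0.202 / 0.8078 = 0.2501.
θ − 91° = arccos(√0.2501) = 60.0°, giving θ ≈ 91 + 60.0 = 151.0°.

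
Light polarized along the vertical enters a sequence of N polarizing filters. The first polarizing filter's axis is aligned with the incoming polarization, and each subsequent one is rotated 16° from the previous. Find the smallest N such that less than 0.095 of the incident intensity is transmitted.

First polarizer is aligned with the polarization: full transmission.
Each further stage multiplies by cos²(16°) = 0.924.
After N polarizers: T = 0.924^(N−1). Require T < 0.095 ⇒ N−1 > ln(0.095)/ln(0.924) = 29.79, so N−1 ≥ 30 and N = 31.
Check: N=31 gives T = 0.09343 < 0.095; N=30 gives T = 0.1011.

N = 31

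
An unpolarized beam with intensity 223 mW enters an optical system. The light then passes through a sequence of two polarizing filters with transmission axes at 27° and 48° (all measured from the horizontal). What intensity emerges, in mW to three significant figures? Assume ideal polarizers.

Unpolarized light through the first polarizer → I₁ = 223 mW/2 = 111.5 mW, polarized at 27°.
I₂ = I₁ · cos²(21°) = 111.5 · 0.8716 = 97.18 mW.

I ≈ 97.2 mW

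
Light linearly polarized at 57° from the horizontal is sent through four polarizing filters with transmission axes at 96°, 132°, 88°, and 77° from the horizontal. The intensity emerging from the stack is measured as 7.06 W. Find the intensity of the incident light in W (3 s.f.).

I₁ = I₀ cos²(96° − 57°) = I₀ cos²(39°) = 0.604 I₀.
I₂ = I₁ cos²(132° − 96°) = 0.604 I₀ · cos²(36°) = 0.3953 I₀.
I₃ = I₂ cos²(88° − 132°) = 0.3953 I₀ · cos²(44°) = 0.2045 I₀.
I₄ = I₃ cos²(77° − 88°) = 0.2045 I₀ · cos²(11°) = 0.1971 I₀.
So 7.06 W = 0.1971 I₀, giving I₀ = 7.06/0.1971 = 35.82 W.

I₀ ≈ 35.8 W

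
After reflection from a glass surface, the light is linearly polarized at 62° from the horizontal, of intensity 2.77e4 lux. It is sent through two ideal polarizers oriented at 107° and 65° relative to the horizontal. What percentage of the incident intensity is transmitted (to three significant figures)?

I₁ = 2.77e4 lux · cos²(45°) = 1.385e+04 lux.
I₂ = I₁ · cos²(42°) = 1.385e+04 · 0.5523 = 7649 lux.
That is 27.61% of the incident intensity.

≈ 27.6%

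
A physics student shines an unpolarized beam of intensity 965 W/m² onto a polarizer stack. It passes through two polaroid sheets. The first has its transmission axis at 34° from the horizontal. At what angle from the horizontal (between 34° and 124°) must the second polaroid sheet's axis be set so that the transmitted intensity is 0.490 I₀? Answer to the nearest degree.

θ ≈ 42°

Unpolarized light through the first polarizer → I₁ = ½ I₀, now polarized at 34°.
Need I₂/I₀ = 0.49, so cos²(θ − 34°) = 0.49 / 0.5 = 0.98.
θ − 34° = arccos(√0.98) = 8.1°, giving θ ≈ 34 + 8.1 = 42.1°.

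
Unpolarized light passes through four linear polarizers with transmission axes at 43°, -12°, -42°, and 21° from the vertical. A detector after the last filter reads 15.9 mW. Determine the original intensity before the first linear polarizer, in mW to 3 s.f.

I₀ ≈ 625 mW

Unpolarized light through the first polarizer → I₁ = ½ I₀, now polarized at 43°.
I₂ = I₁ cos²(-12° − 43°) = 0.5 I₀ · cos²(55°) = 0.1645 I₀.
I₃ = I₂ cos²(-42° + 12°) = 0.1645 I₀ · cos²(30°) = 0.1234 I₀.
I₄ = I₃ cos²(21° + 42°) = 0.1234 I₀ · cos²(63°) = 0.02543 I₀.
So 15.9 mW = 0.02543 I₀, giving I₀ = 15.9/0.02543 = 625.3 mW.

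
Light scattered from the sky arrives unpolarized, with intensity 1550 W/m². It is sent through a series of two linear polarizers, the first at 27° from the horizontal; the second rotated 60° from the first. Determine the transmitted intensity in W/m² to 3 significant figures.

Unpolarized light through the first polarizer → I₁ = 1550 W/m²/2 = 775 W/m², polarized at 27°.
I₂ = I₁ · cos²(60°) = 775 · 0.25 = 193.8 W/m².

I ≈ 194 W/m²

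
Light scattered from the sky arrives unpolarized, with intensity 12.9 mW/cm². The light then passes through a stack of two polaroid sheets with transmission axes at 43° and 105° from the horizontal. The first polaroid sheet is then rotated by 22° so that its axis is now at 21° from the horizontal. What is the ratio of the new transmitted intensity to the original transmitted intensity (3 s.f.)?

Before rotation:
Unpolarized light through the first polarizer → I₁ = ½ I₀, now polarized at 43°.
I₂ = I₁ cos²(105° − 43°) = 0.5 I₀ · cos²(62°) = 0.1102 I₀.
After rotation:
Unpolarized light through the first polarizer → I₁ = ½ I₀, now polarized at 21°.
I₂ = I₁ cos²(105° − 21°) = 0.5 I₀ · cos²(84°) = 0.005463 I₀.
Ratio = 0.005463 / 0.1102 = 0.04957.

I_new/I_old ≈ 0.0496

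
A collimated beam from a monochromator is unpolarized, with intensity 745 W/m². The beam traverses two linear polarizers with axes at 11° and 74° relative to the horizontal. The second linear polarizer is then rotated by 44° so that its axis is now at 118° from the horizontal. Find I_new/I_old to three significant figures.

Before rotation:
Unpolarized light through the first polarizer → I₁ = ½ I₀, now polarized at 11°.
I₂ = I₁ cos²(74° − 11°) = 0.5 I₀ · cos²(63°) = 0.1031 I₀.
After rotation:
Unpolarized light through the first polarizer → I₁ = ½ I₀, now polarized at 11°.
Angle between axes 1 and 2: 73°. I₂ = 0.5 I₀ · cos²(73°) = 0.04274 I₀.
Ratio = 0.04274 / 0.1031 = 0.4147.

I_new/I_old ≈ 0.415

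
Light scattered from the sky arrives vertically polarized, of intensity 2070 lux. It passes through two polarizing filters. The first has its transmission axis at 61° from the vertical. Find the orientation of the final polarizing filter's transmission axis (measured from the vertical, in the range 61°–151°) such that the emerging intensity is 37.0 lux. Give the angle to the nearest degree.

θ ≈ 135°

I₁ = I₀ cos²(61° − 0°) = I₀ cos²(61°) = 0.235 I₀.
Target fraction: 37.0 / 2070 lux = 0.01787 of I₀.
Need I₂/I₀ = 0.01787, so cos²(θ − 61°) = 0.01787 / 0.235 = 0.07605.
θ − 61° = arccos(√0.07605) = 74.0°, giving θ ≈ 61 + 74.0 = 135.0°.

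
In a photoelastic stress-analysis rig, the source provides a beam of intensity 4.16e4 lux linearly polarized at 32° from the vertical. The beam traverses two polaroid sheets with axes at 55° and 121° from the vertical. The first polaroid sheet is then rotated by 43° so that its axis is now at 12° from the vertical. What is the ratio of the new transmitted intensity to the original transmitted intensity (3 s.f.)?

Before rotation:
I₁ = I₀ cos²(55° − 32°) = I₀ cos²(23°) = 0.8473 I₀.
I₂ = I₁ cos²(121° − 55°) = 0.8473 I₀ · cos²(66°) = 0.1402 I₀.
After rotation:
I₁ = I₀ cos²(12° − 32°) = I₀ cos²(20°) = 0.883 I₀.
Angle between axes 1 and 2: 71°. I₂ = 0.883 I₀ · cos²(71°) = 0.0936 I₀.
Ratio = 0.0936 / 0.1402 = 0.6677.

I_new/I_old ≈ 0.668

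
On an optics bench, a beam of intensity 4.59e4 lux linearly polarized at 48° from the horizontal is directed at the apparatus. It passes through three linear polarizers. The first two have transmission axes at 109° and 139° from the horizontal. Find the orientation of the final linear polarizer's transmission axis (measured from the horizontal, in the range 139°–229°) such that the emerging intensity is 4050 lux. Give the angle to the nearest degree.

θ ≈ 184°

I₁ = I₀ cos²(109° − 48°) = I₀ cos²(61°) = 0.235 I₀.
I₂ = I₁ cos²(139° − 109°) = 0.235 I₀ · cos²(30°) = 0.1763 I₀.
Target fraction: 4050 / 4.59e4 lux = 0.08824 of I₀.
Need I₃/I₀ = 0.08824, so cos²(θ − 139°) = 0.08824 / 0.1763 = 0.5005.
θ − 139° = arccos(√0.5005) = 45.0°, giving θ ≈ 139 + 45.0 = 184.0°.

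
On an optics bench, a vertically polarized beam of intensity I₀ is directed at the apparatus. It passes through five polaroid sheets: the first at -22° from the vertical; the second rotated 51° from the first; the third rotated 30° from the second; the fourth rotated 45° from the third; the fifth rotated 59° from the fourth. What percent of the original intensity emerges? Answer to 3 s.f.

I₁ = I₀ cos²(-22° − 0°) = I₀ cos²(22°) = 0.8597 I₀.
I₂ = I₁ cos²(51°) = 0.8597 · 0.396 I₀ = 0.3405 I₀.
I₃ = I₂ cos²(30°) = 0.3405 · 0.75 I₀ = 0.2554 I₀.
I₄ = I₃ cos²(45°) = 0.2554 · 0.5 I₀ = 0.1277 I₀.
I₅ = I₄ cos²(59°) = 0.1277 · 0.2653 I₀ = 0.03387 I₀.
That is 3.387% of the incident intensity.

≈ 3.39%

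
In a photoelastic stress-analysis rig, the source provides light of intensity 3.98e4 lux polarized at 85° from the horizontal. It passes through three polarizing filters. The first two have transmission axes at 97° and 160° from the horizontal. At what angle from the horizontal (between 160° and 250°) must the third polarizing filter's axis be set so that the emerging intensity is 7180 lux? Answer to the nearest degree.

θ ≈ 177°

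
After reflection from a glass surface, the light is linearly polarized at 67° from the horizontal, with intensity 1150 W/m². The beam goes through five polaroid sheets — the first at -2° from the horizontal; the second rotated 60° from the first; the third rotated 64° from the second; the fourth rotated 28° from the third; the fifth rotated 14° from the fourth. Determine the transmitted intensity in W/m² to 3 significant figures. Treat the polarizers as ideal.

By Malus's law, I₁ = 1150 W/m² · cos²(69°) = 147.7 W/m².
I₂ = I₁ · cos²(60°) = 147.7 · 0.25 = 36.92 W/m².
I₃ = I₂ · cos²(64°) = 36.92 · 0.1922 = 7.095 W/m².
I₄ = I₃ · cos²(28°) = 7.095 · 0.7796 = 5.532 W/m².
I₅ = I₄ · cos²(14°) = 5.532 · 0.9415 = 5.208 W/m².

I ≈ 5.21 W/m²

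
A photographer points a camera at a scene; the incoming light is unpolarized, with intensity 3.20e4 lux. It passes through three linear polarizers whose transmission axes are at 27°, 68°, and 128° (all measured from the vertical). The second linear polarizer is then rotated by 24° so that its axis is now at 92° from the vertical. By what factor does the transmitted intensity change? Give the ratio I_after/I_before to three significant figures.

I_new/I_old ≈ 0.821

Before rotation:
Unpolarized light through the first polarizer → I₁ = ½ I₀, now polarized at 27°.
I₂ = I₁ cos²(68° − 27°) = 0.5 I₀ · cos²(41°) = 0.2848 I₀.
I₃ = I₂ cos²(128° − 68°) = 0.2848 I₀ · cos²(60°) = 0.0712 I₀.
After rotation:
Unpolarized light through the first polarizer → I₁ = ½ I₀, now polarized at 27°.
I₂ = I₁ cos²(92° − 27°) = 0.5 I₀ · cos²(65°) = 0.0893 I₀.
I₃ = I₂ cos²(128° − 92°) = 0.0893 I₀ · cos²(36°) = 0.05845 I₀.
Ratio = 0.05845 / 0.0712 = 0.8209.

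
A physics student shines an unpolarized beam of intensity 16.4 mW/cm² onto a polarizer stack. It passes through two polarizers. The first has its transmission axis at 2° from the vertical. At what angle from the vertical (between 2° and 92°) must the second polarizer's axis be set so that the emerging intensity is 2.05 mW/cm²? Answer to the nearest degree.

θ ≈ 62°

Unpolarized light through the first polarizer → I₁ = ½ I₀, now polarized at 2°.
Target fraction: 2.05 / 16.4 mW/cm² = 0.125 of I₀.
Need I₂/I₀ = 0.125, so cos²(θ − 2°) = 0.125 / 0.5 = 0.25.
θ − 2° = arccos(√0.25) = 60.0°, giving θ ≈ 2 + 60.0 = 62.0°.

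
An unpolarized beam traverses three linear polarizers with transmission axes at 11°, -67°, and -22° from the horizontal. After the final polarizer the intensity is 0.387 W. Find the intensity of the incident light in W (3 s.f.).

Unpolarized light through the first polarizer → I₁ = ½ I₀, now polarized at 11°.
I₂ = I₁ cos²(-67° − 11°) = 0.5 I₀ · cos²(78°) = 0.02161 I₀.
I₃ = I₂ cos²(-22° + 67°) = 0.02161 I₀ · cos²(45°) = 0.01081 I₀.
So 0.387 W = 0.01081 I₀, giving I₀ = 0.387/0.01081 = 35.81 W.

I₀ ≈ 35.8 W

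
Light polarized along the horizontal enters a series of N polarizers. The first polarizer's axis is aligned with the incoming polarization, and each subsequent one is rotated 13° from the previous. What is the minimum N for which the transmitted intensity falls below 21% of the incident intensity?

N = 32

First polarizer is aligned with the polarization: full transmission.
Each further stage multiplies by cos²(13°) = 0.9494.
After N polarizers: T = 0.9494^(N−1). Require T < 0.21 ⇒ N−1 > ln(0.21)/ln(0.9494) = 30.05, so N−1 ≥ 31 and N = 32.
Check: N=32 gives T = 0.1999 < 0.21; N=31 gives T = 0.2106.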